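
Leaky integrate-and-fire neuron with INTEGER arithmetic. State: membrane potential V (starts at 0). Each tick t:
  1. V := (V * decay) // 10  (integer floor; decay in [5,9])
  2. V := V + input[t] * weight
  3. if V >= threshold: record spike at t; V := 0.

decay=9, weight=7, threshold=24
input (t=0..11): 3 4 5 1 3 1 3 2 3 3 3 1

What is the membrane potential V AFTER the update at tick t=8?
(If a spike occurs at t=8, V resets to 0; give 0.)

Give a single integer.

t=0: input=3 -> V=21
t=1: input=4 -> V=0 FIRE
t=2: input=5 -> V=0 FIRE
t=3: input=1 -> V=7
t=4: input=3 -> V=0 FIRE
t=5: input=1 -> V=7
t=6: input=3 -> V=0 FIRE
t=7: input=2 -> V=14
t=8: input=3 -> V=0 FIRE
t=9: input=3 -> V=21
t=10: input=3 -> V=0 FIRE
t=11: input=1 -> V=7

Answer: 0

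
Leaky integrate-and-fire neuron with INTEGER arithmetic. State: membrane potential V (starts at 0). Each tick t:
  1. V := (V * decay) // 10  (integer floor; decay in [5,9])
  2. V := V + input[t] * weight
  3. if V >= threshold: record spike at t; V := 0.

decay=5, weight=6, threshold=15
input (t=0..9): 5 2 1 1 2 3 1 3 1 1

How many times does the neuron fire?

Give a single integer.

t=0: input=5 -> V=0 FIRE
t=1: input=2 -> V=12
t=2: input=1 -> V=12
t=3: input=1 -> V=12
t=4: input=2 -> V=0 FIRE
t=5: input=3 -> V=0 FIRE
t=6: input=1 -> V=6
t=7: input=3 -> V=0 FIRE
t=8: input=1 -> V=6
t=9: input=1 -> V=9

Answer: 4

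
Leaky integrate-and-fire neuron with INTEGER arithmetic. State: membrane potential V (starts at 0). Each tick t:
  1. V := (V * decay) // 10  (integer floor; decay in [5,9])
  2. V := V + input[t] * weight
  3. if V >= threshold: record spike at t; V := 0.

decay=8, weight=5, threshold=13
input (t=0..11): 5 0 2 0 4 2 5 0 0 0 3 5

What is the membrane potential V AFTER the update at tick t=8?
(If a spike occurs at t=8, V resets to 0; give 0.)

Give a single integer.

t=0: input=5 -> V=0 FIRE
t=1: input=0 -> V=0
t=2: input=2 -> V=10
t=3: input=0 -> V=8
t=4: input=4 -> V=0 FIRE
t=5: input=2 -> V=10
t=6: input=5 -> V=0 FIRE
t=7: input=0 -> V=0
t=8: input=0 -> V=0
t=9: input=0 -> V=0
t=10: input=3 -> V=0 FIRE
t=11: input=5 -> V=0 FIRE

Answer: 0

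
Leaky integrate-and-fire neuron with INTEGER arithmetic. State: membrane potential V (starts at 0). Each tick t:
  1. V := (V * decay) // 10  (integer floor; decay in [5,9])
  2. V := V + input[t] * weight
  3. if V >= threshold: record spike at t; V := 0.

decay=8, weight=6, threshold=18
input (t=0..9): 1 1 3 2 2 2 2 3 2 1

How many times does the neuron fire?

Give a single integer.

t=0: input=1 -> V=6
t=1: input=1 -> V=10
t=2: input=3 -> V=0 FIRE
t=3: input=2 -> V=12
t=4: input=2 -> V=0 FIRE
t=5: input=2 -> V=12
t=6: input=2 -> V=0 FIRE
t=7: input=3 -> V=0 FIRE
t=8: input=2 -> V=12
t=9: input=1 -> V=15

Answer: 4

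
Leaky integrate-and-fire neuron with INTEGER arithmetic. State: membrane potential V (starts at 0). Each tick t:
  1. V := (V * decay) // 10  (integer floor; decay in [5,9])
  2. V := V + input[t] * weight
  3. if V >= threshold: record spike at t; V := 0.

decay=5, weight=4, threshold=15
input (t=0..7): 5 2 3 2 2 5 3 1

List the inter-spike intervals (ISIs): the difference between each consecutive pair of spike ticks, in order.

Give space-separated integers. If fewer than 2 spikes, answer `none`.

Answer: 2 3

Derivation:
t=0: input=5 -> V=0 FIRE
t=1: input=2 -> V=8
t=2: input=3 -> V=0 FIRE
t=3: input=2 -> V=8
t=4: input=2 -> V=12
t=5: input=5 -> V=0 FIRE
t=6: input=3 -> V=12
t=7: input=1 -> V=10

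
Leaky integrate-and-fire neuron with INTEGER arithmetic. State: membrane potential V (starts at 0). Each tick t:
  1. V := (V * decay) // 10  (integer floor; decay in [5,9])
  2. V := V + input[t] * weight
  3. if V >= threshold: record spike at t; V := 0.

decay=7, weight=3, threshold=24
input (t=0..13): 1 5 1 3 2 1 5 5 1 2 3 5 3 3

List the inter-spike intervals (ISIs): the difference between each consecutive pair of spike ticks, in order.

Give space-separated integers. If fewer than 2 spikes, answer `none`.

t=0: input=1 -> V=3
t=1: input=5 -> V=17
t=2: input=1 -> V=14
t=3: input=3 -> V=18
t=4: input=2 -> V=18
t=5: input=1 -> V=15
t=6: input=5 -> V=0 FIRE
t=7: input=5 -> V=15
t=8: input=1 -> V=13
t=9: input=2 -> V=15
t=10: input=3 -> V=19
t=11: input=5 -> V=0 FIRE
t=12: input=3 -> V=9
t=13: input=3 -> V=15

Answer: 5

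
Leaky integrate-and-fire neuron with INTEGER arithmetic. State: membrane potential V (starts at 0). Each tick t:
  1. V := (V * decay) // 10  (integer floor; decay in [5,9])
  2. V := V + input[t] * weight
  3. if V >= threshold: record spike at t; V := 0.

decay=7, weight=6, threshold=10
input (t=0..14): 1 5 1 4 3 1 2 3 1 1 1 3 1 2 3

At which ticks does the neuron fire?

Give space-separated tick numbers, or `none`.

Answer: 1 3 4 6 7 9 11 13 14

Derivation:
t=0: input=1 -> V=6
t=1: input=5 -> V=0 FIRE
t=2: input=1 -> V=6
t=3: input=4 -> V=0 FIRE
t=4: input=3 -> V=0 FIRE
t=5: input=1 -> V=6
t=6: input=2 -> V=0 FIRE
t=7: input=3 -> V=0 FIRE
t=8: input=1 -> V=6
t=9: input=1 -> V=0 FIRE
t=10: input=1 -> V=6
t=11: input=3 -> V=0 FIRE
t=12: input=1 -> V=6
t=13: input=2 -> V=0 FIRE
t=14: input=3 -> V=0 FIRE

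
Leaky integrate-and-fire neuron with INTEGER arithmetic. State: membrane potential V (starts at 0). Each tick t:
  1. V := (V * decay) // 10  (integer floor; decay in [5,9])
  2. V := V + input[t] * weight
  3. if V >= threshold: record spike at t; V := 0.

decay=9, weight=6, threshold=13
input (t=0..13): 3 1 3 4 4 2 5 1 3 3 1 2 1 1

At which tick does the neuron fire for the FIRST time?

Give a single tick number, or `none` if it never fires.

Answer: 0

Derivation:
t=0: input=3 -> V=0 FIRE
t=1: input=1 -> V=6
t=2: input=3 -> V=0 FIRE
t=3: input=4 -> V=0 FIRE
t=4: input=4 -> V=0 FIRE
t=5: input=2 -> V=12
t=6: input=5 -> V=0 FIRE
t=7: input=1 -> V=6
t=8: input=3 -> V=0 FIRE
t=9: input=3 -> V=0 FIRE
t=10: input=1 -> V=6
t=11: input=2 -> V=0 FIRE
t=12: input=1 -> V=6
t=13: input=1 -> V=11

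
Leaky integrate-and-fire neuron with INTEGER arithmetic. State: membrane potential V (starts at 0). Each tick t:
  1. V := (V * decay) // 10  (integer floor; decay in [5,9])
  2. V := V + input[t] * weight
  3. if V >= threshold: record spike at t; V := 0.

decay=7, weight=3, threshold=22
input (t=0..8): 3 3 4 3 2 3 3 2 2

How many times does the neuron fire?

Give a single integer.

t=0: input=3 -> V=9
t=1: input=3 -> V=15
t=2: input=4 -> V=0 FIRE
t=3: input=3 -> V=9
t=4: input=2 -> V=12
t=5: input=3 -> V=17
t=6: input=3 -> V=20
t=7: input=2 -> V=20
t=8: input=2 -> V=20

Answer: 1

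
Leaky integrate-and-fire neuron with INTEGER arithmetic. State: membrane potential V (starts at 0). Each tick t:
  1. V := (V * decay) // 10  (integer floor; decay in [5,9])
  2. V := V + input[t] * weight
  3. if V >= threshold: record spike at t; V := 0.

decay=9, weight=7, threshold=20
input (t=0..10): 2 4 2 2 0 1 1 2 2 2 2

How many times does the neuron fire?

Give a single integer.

Answer: 4

Derivation:
t=0: input=2 -> V=14
t=1: input=4 -> V=0 FIRE
t=2: input=2 -> V=14
t=3: input=2 -> V=0 FIRE
t=4: input=0 -> V=0
t=5: input=1 -> V=7
t=6: input=1 -> V=13
t=7: input=2 -> V=0 FIRE
t=8: input=2 -> V=14
t=9: input=2 -> V=0 FIRE
t=10: input=2 -> V=14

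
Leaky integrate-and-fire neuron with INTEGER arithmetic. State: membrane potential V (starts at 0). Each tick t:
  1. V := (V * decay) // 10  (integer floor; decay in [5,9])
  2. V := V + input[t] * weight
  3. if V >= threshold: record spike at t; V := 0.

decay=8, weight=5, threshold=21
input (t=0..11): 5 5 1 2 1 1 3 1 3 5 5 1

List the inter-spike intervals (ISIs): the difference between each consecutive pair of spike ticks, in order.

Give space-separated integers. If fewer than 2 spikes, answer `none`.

t=0: input=5 -> V=0 FIRE
t=1: input=5 -> V=0 FIRE
t=2: input=1 -> V=5
t=3: input=2 -> V=14
t=4: input=1 -> V=16
t=5: input=1 -> V=17
t=6: input=3 -> V=0 FIRE
t=7: input=1 -> V=5
t=8: input=3 -> V=19
t=9: input=5 -> V=0 FIRE
t=10: input=5 -> V=0 FIRE
t=11: input=1 -> V=5

Answer: 1 5 3 1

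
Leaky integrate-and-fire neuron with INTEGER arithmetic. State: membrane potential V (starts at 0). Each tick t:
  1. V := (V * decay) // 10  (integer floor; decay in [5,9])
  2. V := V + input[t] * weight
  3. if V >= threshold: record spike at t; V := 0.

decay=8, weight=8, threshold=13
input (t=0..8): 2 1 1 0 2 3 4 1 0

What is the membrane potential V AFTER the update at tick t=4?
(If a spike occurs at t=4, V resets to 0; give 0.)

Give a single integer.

Answer: 0

Derivation:
t=0: input=2 -> V=0 FIRE
t=1: input=1 -> V=8
t=2: input=1 -> V=0 FIRE
t=3: input=0 -> V=0
t=4: input=2 -> V=0 FIRE
t=5: input=3 -> V=0 FIRE
t=6: input=4 -> V=0 FIRE
t=7: input=1 -> V=8
t=8: input=0 -> V=6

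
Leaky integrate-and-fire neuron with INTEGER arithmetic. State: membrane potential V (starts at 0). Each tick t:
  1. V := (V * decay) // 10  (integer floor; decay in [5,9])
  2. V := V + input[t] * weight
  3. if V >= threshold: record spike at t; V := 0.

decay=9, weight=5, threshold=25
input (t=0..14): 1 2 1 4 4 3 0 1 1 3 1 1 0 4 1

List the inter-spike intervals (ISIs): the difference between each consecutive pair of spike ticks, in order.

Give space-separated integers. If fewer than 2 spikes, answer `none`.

Answer: 2 5 4

Derivation:
t=0: input=1 -> V=5
t=1: input=2 -> V=14
t=2: input=1 -> V=17
t=3: input=4 -> V=0 FIRE
t=4: input=4 -> V=20
t=5: input=3 -> V=0 FIRE
t=6: input=0 -> V=0
t=7: input=1 -> V=5
t=8: input=1 -> V=9
t=9: input=3 -> V=23
t=10: input=1 -> V=0 FIRE
t=11: input=1 -> V=5
t=12: input=0 -> V=4
t=13: input=4 -> V=23
t=14: input=1 -> V=0 FIRE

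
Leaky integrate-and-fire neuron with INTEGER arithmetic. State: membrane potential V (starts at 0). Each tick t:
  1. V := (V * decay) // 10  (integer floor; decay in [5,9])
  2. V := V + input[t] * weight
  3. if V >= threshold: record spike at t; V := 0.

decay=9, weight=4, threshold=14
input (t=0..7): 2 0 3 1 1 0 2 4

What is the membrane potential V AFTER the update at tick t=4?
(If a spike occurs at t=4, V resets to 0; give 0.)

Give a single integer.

Answer: 7

Derivation:
t=0: input=2 -> V=8
t=1: input=0 -> V=7
t=2: input=3 -> V=0 FIRE
t=3: input=1 -> V=4
t=4: input=1 -> V=7
t=5: input=0 -> V=6
t=6: input=2 -> V=13
t=7: input=4 -> V=0 FIRE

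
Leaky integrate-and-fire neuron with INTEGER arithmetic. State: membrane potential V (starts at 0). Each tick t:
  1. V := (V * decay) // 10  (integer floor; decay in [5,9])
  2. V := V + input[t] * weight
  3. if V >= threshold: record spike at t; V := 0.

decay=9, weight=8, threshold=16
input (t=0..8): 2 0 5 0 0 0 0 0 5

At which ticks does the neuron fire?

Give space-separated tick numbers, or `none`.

t=0: input=2 -> V=0 FIRE
t=1: input=0 -> V=0
t=2: input=5 -> V=0 FIRE
t=3: input=0 -> V=0
t=4: input=0 -> V=0
t=5: input=0 -> V=0
t=6: input=0 -> V=0
t=7: input=0 -> V=0
t=8: input=5 -> V=0 FIRE

Answer: 0 2 8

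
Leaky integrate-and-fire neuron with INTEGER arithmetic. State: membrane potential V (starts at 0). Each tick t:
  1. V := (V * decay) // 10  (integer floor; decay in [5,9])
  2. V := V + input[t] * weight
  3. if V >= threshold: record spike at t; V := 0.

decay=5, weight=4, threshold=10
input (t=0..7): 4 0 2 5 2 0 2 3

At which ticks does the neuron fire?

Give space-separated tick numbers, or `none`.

Answer: 0 3 6 7

Derivation:
t=0: input=4 -> V=0 FIRE
t=1: input=0 -> V=0
t=2: input=2 -> V=8
t=3: input=5 -> V=0 FIRE
t=4: input=2 -> V=8
t=5: input=0 -> V=4
t=6: input=2 -> V=0 FIRE
t=7: input=3 -> V=0 FIRE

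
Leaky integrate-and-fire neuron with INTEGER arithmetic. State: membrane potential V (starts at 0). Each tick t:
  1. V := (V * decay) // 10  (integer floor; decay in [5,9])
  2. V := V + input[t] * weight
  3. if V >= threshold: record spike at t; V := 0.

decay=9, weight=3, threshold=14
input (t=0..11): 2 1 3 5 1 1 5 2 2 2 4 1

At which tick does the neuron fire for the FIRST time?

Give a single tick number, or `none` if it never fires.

Answer: 2

Derivation:
t=0: input=2 -> V=6
t=1: input=1 -> V=8
t=2: input=3 -> V=0 FIRE
t=3: input=5 -> V=0 FIRE
t=4: input=1 -> V=3
t=5: input=1 -> V=5
t=6: input=5 -> V=0 FIRE
t=7: input=2 -> V=6
t=8: input=2 -> V=11
t=9: input=2 -> V=0 FIRE
t=10: input=4 -> V=12
t=11: input=1 -> V=13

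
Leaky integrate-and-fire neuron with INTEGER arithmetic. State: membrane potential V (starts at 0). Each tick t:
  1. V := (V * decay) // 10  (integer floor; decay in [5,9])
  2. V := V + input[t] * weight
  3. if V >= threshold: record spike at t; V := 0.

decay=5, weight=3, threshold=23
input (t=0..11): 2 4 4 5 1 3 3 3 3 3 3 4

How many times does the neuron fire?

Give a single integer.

Answer: 1

Derivation:
t=0: input=2 -> V=6
t=1: input=4 -> V=15
t=2: input=4 -> V=19
t=3: input=5 -> V=0 FIRE
t=4: input=1 -> V=3
t=5: input=3 -> V=10
t=6: input=3 -> V=14
t=7: input=3 -> V=16
t=8: input=3 -> V=17
t=9: input=3 -> V=17
t=10: input=3 -> V=17
t=11: input=4 -> V=20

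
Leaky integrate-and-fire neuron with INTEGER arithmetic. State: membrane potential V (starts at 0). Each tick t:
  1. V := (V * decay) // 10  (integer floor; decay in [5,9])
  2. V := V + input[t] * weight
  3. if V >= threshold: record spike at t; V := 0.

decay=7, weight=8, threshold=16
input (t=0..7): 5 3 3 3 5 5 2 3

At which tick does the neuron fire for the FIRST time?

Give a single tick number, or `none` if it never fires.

Answer: 0

Derivation:
t=0: input=5 -> V=0 FIRE
t=1: input=3 -> V=0 FIRE
t=2: input=3 -> V=0 FIRE
t=3: input=3 -> V=0 FIRE
t=4: input=5 -> V=0 FIRE
t=5: input=5 -> V=0 FIRE
t=6: input=2 -> V=0 FIRE
t=7: input=3 -> V=0 FIRE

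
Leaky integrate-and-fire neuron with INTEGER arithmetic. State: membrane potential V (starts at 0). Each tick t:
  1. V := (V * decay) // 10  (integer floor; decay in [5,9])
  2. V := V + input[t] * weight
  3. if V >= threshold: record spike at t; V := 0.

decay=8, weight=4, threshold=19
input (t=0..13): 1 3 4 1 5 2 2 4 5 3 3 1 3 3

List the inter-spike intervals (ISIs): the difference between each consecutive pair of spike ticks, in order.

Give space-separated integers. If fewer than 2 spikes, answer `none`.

Answer: 2 3 1 2 3

Derivation:
t=0: input=1 -> V=4
t=1: input=3 -> V=15
t=2: input=4 -> V=0 FIRE
t=3: input=1 -> V=4
t=4: input=5 -> V=0 FIRE
t=5: input=2 -> V=8
t=6: input=2 -> V=14
t=7: input=4 -> V=0 FIRE
t=8: input=5 -> V=0 FIRE
t=9: input=3 -> V=12
t=10: input=3 -> V=0 FIRE
t=11: input=1 -> V=4
t=12: input=3 -> V=15
t=13: input=3 -> V=0 FIRE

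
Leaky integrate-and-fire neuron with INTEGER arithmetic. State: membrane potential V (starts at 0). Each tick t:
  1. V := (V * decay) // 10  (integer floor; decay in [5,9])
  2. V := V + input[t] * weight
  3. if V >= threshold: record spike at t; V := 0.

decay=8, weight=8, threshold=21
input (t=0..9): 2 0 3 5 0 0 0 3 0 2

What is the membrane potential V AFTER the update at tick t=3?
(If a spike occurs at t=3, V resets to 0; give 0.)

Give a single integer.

t=0: input=2 -> V=16
t=1: input=0 -> V=12
t=2: input=3 -> V=0 FIRE
t=3: input=5 -> V=0 FIRE
t=4: input=0 -> V=0
t=5: input=0 -> V=0
t=6: input=0 -> V=0
t=7: input=3 -> V=0 FIRE
t=8: input=0 -> V=0
t=9: input=2 -> V=16

Answer: 0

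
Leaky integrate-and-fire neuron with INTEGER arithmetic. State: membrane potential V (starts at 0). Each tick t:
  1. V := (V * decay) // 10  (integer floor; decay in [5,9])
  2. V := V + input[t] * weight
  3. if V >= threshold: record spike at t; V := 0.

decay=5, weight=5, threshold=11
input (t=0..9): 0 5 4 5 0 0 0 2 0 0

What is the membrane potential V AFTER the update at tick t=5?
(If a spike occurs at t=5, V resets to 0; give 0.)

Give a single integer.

t=0: input=0 -> V=0
t=1: input=5 -> V=0 FIRE
t=2: input=4 -> V=0 FIRE
t=3: input=5 -> V=0 FIRE
t=4: input=0 -> V=0
t=5: input=0 -> V=0
t=6: input=0 -> V=0
t=7: input=2 -> V=10
t=8: input=0 -> V=5
t=9: input=0 -> V=2

Answer: 0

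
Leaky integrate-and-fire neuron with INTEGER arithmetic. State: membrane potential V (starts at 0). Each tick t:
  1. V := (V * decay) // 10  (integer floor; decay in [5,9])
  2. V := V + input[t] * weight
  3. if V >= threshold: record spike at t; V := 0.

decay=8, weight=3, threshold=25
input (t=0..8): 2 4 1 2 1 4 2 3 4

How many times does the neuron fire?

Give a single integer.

t=0: input=2 -> V=6
t=1: input=4 -> V=16
t=2: input=1 -> V=15
t=3: input=2 -> V=18
t=4: input=1 -> V=17
t=5: input=4 -> V=0 FIRE
t=6: input=2 -> V=6
t=7: input=3 -> V=13
t=8: input=4 -> V=22

Answer: 1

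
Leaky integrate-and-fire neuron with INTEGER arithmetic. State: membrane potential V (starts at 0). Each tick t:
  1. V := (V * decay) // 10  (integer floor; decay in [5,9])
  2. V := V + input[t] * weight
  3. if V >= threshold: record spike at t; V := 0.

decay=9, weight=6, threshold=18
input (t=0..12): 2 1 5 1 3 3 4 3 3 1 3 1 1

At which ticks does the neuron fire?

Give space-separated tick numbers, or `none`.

Answer: 2 4 5 6 7 8 10

Derivation:
t=0: input=2 -> V=12
t=1: input=1 -> V=16
t=2: input=5 -> V=0 FIRE
t=3: input=1 -> V=6
t=4: input=3 -> V=0 FIRE
t=5: input=3 -> V=0 FIRE
t=6: input=4 -> V=0 FIRE
t=7: input=3 -> V=0 FIRE
t=8: input=3 -> V=0 FIRE
t=9: input=1 -> V=6
t=10: input=3 -> V=0 FIRE
t=11: input=1 -> V=6
t=12: input=1 -> V=11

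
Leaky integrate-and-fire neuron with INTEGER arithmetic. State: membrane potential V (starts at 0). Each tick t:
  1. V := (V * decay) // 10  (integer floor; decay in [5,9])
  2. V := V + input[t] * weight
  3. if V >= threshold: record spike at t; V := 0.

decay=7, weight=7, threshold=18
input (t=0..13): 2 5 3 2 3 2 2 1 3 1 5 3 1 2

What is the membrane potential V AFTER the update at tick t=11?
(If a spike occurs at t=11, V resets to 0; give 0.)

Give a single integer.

Answer: 0

Derivation:
t=0: input=2 -> V=14
t=1: input=5 -> V=0 FIRE
t=2: input=3 -> V=0 FIRE
t=3: input=2 -> V=14
t=4: input=3 -> V=0 FIRE
t=5: input=2 -> V=14
t=6: input=2 -> V=0 FIRE
t=7: input=1 -> V=7
t=8: input=3 -> V=0 FIRE
t=9: input=1 -> V=7
t=10: input=5 -> V=0 FIRE
t=11: input=3 -> V=0 FIRE
t=12: input=1 -> V=7
t=13: input=2 -> V=0 FIRE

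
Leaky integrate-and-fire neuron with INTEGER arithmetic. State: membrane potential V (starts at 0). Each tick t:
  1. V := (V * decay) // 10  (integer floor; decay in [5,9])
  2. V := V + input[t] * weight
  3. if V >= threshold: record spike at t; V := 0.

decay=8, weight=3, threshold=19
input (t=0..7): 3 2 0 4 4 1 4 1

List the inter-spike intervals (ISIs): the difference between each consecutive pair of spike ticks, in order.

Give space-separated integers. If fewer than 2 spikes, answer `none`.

t=0: input=3 -> V=9
t=1: input=2 -> V=13
t=2: input=0 -> V=10
t=3: input=4 -> V=0 FIRE
t=4: input=4 -> V=12
t=5: input=1 -> V=12
t=6: input=4 -> V=0 FIRE
t=7: input=1 -> V=3

Answer: 3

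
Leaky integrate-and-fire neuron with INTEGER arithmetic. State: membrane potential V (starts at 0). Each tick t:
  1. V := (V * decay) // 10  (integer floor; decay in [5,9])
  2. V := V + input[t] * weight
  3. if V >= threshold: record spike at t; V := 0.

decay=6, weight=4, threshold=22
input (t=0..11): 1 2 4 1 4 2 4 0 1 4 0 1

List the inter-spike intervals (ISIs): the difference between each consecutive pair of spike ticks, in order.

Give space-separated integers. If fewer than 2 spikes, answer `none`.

t=0: input=1 -> V=4
t=1: input=2 -> V=10
t=2: input=4 -> V=0 FIRE
t=3: input=1 -> V=4
t=4: input=4 -> V=18
t=5: input=2 -> V=18
t=6: input=4 -> V=0 FIRE
t=7: input=0 -> V=0
t=8: input=1 -> V=4
t=9: input=4 -> V=18
t=10: input=0 -> V=10
t=11: input=1 -> V=10

Answer: 4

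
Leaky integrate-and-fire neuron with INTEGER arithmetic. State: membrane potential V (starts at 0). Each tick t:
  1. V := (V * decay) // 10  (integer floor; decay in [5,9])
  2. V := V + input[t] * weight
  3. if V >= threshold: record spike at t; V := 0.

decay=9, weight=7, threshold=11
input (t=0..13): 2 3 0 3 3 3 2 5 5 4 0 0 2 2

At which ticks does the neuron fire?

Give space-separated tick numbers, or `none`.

t=0: input=2 -> V=0 FIRE
t=1: input=3 -> V=0 FIRE
t=2: input=0 -> V=0
t=3: input=3 -> V=0 FIRE
t=4: input=3 -> V=0 FIRE
t=5: input=3 -> V=0 FIRE
t=6: input=2 -> V=0 FIRE
t=7: input=5 -> V=0 FIRE
t=8: input=5 -> V=0 FIRE
t=9: input=4 -> V=0 FIRE
t=10: input=0 -> V=0
t=11: input=0 -> V=0
t=12: input=2 -> V=0 FIRE
t=13: input=2 -> V=0 FIRE

Answer: 0 1 3 4 5 6 7 8 9 12 13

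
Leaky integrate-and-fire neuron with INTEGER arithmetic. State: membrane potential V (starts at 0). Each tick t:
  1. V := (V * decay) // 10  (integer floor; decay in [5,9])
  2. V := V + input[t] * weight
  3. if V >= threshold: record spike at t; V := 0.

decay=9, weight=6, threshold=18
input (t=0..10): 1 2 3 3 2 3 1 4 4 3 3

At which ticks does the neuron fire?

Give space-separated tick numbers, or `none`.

t=0: input=1 -> V=6
t=1: input=2 -> V=17
t=2: input=3 -> V=0 FIRE
t=3: input=3 -> V=0 FIRE
t=4: input=2 -> V=12
t=5: input=3 -> V=0 FIRE
t=6: input=1 -> V=6
t=7: input=4 -> V=0 FIRE
t=8: input=4 -> V=0 FIRE
t=9: input=3 -> V=0 FIRE
t=10: input=3 -> V=0 FIRE

Answer: 2 3 5 7 8 9 10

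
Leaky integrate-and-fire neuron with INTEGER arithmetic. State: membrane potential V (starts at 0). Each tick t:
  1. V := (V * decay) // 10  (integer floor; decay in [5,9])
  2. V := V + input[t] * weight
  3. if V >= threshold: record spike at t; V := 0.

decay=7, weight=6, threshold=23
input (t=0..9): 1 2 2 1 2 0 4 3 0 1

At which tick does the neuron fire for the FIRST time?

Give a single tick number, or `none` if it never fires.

Answer: 2

Derivation:
t=0: input=1 -> V=6
t=1: input=2 -> V=16
t=2: input=2 -> V=0 FIRE
t=3: input=1 -> V=6
t=4: input=2 -> V=16
t=5: input=0 -> V=11
t=6: input=4 -> V=0 FIRE
t=7: input=3 -> V=18
t=8: input=0 -> V=12
t=9: input=1 -> V=14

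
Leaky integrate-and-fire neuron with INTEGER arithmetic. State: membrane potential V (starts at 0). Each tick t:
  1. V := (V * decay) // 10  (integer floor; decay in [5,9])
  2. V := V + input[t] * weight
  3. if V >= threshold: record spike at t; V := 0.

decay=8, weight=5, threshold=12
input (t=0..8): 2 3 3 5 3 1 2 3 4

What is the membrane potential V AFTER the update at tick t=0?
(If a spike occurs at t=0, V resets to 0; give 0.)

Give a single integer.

t=0: input=2 -> V=10
t=1: input=3 -> V=0 FIRE
t=2: input=3 -> V=0 FIRE
t=3: input=5 -> V=0 FIRE
t=4: input=3 -> V=0 FIRE
t=5: input=1 -> V=5
t=6: input=2 -> V=0 FIRE
t=7: input=3 -> V=0 FIRE
t=8: input=4 -> V=0 FIRE

Answer: 10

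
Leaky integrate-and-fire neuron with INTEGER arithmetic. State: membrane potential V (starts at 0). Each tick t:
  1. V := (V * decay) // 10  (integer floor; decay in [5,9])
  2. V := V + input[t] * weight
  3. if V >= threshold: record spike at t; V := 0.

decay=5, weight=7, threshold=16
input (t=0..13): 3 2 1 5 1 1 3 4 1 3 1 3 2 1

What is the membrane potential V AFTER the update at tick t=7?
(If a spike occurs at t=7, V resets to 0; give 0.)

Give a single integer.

Answer: 0

Derivation:
t=0: input=3 -> V=0 FIRE
t=1: input=2 -> V=14
t=2: input=1 -> V=14
t=3: input=5 -> V=0 FIRE
t=4: input=1 -> V=7
t=5: input=1 -> V=10
t=6: input=3 -> V=0 FIRE
t=7: input=4 -> V=0 FIRE
t=8: input=1 -> V=7
t=9: input=3 -> V=0 FIRE
t=10: input=1 -> V=7
t=11: input=3 -> V=0 FIRE
t=12: input=2 -> V=14
t=13: input=1 -> V=14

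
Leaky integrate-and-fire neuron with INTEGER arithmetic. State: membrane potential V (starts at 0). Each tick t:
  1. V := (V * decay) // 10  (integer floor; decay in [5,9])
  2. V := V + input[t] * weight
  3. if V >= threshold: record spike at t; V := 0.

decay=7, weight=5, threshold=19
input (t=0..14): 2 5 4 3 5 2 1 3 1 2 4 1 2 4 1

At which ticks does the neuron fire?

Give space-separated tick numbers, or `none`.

t=0: input=2 -> V=10
t=1: input=5 -> V=0 FIRE
t=2: input=4 -> V=0 FIRE
t=3: input=3 -> V=15
t=4: input=5 -> V=0 FIRE
t=5: input=2 -> V=10
t=6: input=1 -> V=12
t=7: input=3 -> V=0 FIRE
t=8: input=1 -> V=5
t=9: input=2 -> V=13
t=10: input=4 -> V=0 FIRE
t=11: input=1 -> V=5
t=12: input=2 -> V=13
t=13: input=4 -> V=0 FIRE
t=14: input=1 -> V=5

Answer: 1 2 4 7 10 13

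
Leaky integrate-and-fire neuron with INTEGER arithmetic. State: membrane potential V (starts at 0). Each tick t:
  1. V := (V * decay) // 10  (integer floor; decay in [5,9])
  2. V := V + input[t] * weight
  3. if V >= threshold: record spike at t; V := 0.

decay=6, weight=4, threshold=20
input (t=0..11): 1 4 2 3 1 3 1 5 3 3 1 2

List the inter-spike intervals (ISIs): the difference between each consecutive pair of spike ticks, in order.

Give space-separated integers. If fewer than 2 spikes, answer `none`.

t=0: input=1 -> V=4
t=1: input=4 -> V=18
t=2: input=2 -> V=18
t=3: input=3 -> V=0 FIRE
t=4: input=1 -> V=4
t=5: input=3 -> V=14
t=6: input=1 -> V=12
t=7: input=5 -> V=0 FIRE
t=8: input=3 -> V=12
t=9: input=3 -> V=19
t=10: input=1 -> V=15
t=11: input=2 -> V=17

Answer: 4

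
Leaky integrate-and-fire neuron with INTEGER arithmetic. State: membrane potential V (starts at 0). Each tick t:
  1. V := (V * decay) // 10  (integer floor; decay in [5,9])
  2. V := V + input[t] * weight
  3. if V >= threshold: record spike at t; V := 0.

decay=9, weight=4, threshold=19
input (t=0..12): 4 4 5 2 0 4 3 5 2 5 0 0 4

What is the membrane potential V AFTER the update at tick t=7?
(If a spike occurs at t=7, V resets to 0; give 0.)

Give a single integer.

Answer: 0

Derivation:
t=0: input=4 -> V=16
t=1: input=4 -> V=0 FIRE
t=2: input=5 -> V=0 FIRE
t=3: input=2 -> V=8
t=4: input=0 -> V=7
t=5: input=4 -> V=0 FIRE
t=6: input=3 -> V=12
t=7: input=5 -> V=0 FIRE
t=8: input=2 -> V=8
t=9: input=5 -> V=0 FIRE
t=10: input=0 -> V=0
t=11: input=0 -> V=0
t=12: input=4 -> V=16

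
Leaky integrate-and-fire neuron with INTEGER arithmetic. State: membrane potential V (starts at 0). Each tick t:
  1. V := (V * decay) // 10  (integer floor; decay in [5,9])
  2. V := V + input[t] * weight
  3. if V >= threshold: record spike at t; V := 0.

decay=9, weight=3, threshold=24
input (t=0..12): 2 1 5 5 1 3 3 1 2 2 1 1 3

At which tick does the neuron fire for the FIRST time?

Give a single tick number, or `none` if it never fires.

t=0: input=2 -> V=6
t=1: input=1 -> V=8
t=2: input=5 -> V=22
t=3: input=5 -> V=0 FIRE
t=4: input=1 -> V=3
t=5: input=3 -> V=11
t=6: input=3 -> V=18
t=7: input=1 -> V=19
t=8: input=2 -> V=23
t=9: input=2 -> V=0 FIRE
t=10: input=1 -> V=3
t=11: input=1 -> V=5
t=12: input=3 -> V=13

Answer: 3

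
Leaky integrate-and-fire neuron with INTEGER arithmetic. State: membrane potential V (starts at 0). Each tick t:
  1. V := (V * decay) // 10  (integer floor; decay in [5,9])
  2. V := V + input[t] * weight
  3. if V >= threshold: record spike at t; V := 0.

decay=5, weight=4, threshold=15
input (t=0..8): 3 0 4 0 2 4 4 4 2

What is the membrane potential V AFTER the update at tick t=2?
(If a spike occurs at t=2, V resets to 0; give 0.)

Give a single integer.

t=0: input=3 -> V=12
t=1: input=0 -> V=6
t=2: input=4 -> V=0 FIRE
t=3: input=0 -> V=0
t=4: input=2 -> V=8
t=5: input=4 -> V=0 FIRE
t=6: input=4 -> V=0 FIRE
t=7: input=4 -> V=0 FIRE
t=8: input=2 -> V=8

Answer: 0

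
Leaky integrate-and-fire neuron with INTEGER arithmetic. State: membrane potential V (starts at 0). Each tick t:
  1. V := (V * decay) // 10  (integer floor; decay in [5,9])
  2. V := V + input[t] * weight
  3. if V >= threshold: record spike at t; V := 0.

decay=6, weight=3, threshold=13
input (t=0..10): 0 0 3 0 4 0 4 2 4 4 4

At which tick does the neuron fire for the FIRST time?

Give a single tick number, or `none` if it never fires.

Answer: 4

Derivation:
t=0: input=0 -> V=0
t=1: input=0 -> V=0
t=2: input=3 -> V=9
t=3: input=0 -> V=5
t=4: input=4 -> V=0 FIRE
t=5: input=0 -> V=0
t=6: input=4 -> V=12
t=7: input=2 -> V=0 FIRE
t=8: input=4 -> V=12
t=9: input=4 -> V=0 FIRE
t=10: input=4 -> V=12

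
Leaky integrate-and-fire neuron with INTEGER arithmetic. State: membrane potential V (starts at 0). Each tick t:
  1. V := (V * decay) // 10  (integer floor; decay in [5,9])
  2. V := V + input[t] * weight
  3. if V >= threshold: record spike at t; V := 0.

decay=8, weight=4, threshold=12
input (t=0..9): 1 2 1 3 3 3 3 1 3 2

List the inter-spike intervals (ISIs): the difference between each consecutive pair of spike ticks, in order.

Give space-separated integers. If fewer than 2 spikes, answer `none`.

t=0: input=1 -> V=4
t=1: input=2 -> V=11
t=2: input=1 -> V=0 FIRE
t=3: input=3 -> V=0 FIRE
t=4: input=3 -> V=0 FIRE
t=5: input=3 -> V=0 FIRE
t=6: input=3 -> V=0 FIRE
t=7: input=1 -> V=4
t=8: input=3 -> V=0 FIRE
t=9: input=2 -> V=8

Answer: 1 1 1 1 2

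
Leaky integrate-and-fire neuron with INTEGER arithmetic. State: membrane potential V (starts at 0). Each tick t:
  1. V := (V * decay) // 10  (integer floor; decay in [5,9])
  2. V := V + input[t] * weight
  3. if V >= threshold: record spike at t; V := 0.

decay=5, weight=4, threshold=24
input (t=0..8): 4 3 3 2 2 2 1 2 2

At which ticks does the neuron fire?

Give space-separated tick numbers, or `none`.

t=0: input=4 -> V=16
t=1: input=3 -> V=20
t=2: input=3 -> V=22
t=3: input=2 -> V=19
t=4: input=2 -> V=17
t=5: input=2 -> V=16
t=6: input=1 -> V=12
t=7: input=2 -> V=14
t=8: input=2 -> V=15

Answer: none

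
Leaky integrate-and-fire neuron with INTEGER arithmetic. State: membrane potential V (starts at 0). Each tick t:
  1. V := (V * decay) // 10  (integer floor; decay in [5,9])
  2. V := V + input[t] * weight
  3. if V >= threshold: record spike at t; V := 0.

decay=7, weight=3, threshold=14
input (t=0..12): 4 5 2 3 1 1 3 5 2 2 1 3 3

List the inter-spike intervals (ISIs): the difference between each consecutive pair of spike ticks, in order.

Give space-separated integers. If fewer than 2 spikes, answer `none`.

t=0: input=4 -> V=12
t=1: input=5 -> V=0 FIRE
t=2: input=2 -> V=6
t=3: input=3 -> V=13
t=4: input=1 -> V=12
t=5: input=1 -> V=11
t=6: input=3 -> V=0 FIRE
t=7: input=5 -> V=0 FIRE
t=8: input=2 -> V=6
t=9: input=2 -> V=10
t=10: input=1 -> V=10
t=11: input=3 -> V=0 FIRE
t=12: input=3 -> V=9

Answer: 5 1 4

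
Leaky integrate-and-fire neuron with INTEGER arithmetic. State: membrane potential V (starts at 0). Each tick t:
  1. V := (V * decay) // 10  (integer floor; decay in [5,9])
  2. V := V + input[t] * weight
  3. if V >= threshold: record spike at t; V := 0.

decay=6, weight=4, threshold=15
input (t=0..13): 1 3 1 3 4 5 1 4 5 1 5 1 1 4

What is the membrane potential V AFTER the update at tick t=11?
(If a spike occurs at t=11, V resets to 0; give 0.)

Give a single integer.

t=0: input=1 -> V=4
t=1: input=3 -> V=14
t=2: input=1 -> V=12
t=3: input=3 -> V=0 FIRE
t=4: input=4 -> V=0 FIRE
t=5: input=5 -> V=0 FIRE
t=6: input=1 -> V=4
t=7: input=4 -> V=0 FIRE
t=8: input=5 -> V=0 FIRE
t=9: input=1 -> V=4
t=10: input=5 -> V=0 FIRE
t=11: input=1 -> V=4
t=12: input=1 -> V=6
t=13: input=4 -> V=0 FIRE

Answer: 4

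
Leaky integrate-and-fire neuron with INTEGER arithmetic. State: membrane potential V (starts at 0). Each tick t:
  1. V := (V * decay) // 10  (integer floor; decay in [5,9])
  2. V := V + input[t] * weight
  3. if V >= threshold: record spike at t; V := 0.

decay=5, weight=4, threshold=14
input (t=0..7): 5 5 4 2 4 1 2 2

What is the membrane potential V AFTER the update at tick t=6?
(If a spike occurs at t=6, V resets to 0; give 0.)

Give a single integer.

Answer: 10

Derivation:
t=0: input=5 -> V=0 FIRE
t=1: input=5 -> V=0 FIRE
t=2: input=4 -> V=0 FIRE
t=3: input=2 -> V=8
t=4: input=4 -> V=0 FIRE
t=5: input=1 -> V=4
t=6: input=2 -> V=10
t=7: input=2 -> V=13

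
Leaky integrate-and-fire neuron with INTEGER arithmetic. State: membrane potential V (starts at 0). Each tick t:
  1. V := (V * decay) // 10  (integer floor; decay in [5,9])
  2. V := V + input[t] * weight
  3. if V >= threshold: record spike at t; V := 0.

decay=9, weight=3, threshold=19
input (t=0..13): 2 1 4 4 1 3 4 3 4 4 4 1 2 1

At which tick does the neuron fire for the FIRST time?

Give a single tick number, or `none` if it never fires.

t=0: input=2 -> V=6
t=1: input=1 -> V=8
t=2: input=4 -> V=0 FIRE
t=3: input=4 -> V=12
t=4: input=1 -> V=13
t=5: input=3 -> V=0 FIRE
t=6: input=4 -> V=12
t=7: input=3 -> V=0 FIRE
t=8: input=4 -> V=12
t=9: input=4 -> V=0 FIRE
t=10: input=4 -> V=12
t=11: input=1 -> V=13
t=12: input=2 -> V=17
t=13: input=1 -> V=18

Answer: 2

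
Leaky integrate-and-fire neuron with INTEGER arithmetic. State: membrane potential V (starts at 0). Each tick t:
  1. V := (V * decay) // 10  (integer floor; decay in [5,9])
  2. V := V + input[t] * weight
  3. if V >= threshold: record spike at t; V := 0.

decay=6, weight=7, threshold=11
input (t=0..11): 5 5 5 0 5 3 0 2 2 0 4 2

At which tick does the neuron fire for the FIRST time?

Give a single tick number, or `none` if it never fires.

Answer: 0

Derivation:
t=0: input=5 -> V=0 FIRE
t=1: input=5 -> V=0 FIRE
t=2: input=5 -> V=0 FIRE
t=3: input=0 -> V=0
t=4: input=5 -> V=0 FIRE
t=5: input=3 -> V=0 FIRE
t=6: input=0 -> V=0
t=7: input=2 -> V=0 FIRE
t=8: input=2 -> V=0 FIRE
t=9: input=0 -> V=0
t=10: input=4 -> V=0 FIRE
t=11: input=2 -> V=0 FIRE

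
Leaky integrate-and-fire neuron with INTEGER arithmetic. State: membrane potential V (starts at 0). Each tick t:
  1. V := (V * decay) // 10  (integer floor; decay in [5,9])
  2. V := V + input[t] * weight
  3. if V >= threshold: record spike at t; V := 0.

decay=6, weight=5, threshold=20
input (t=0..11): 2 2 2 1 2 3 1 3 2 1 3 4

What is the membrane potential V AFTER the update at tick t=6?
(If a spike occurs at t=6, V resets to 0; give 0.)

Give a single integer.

t=0: input=2 -> V=10
t=1: input=2 -> V=16
t=2: input=2 -> V=19
t=3: input=1 -> V=16
t=4: input=2 -> V=19
t=5: input=3 -> V=0 FIRE
t=6: input=1 -> V=5
t=7: input=3 -> V=18
t=8: input=2 -> V=0 FIRE
t=9: input=1 -> V=5
t=10: input=3 -> V=18
t=11: input=4 -> V=0 FIRE

Answer: 5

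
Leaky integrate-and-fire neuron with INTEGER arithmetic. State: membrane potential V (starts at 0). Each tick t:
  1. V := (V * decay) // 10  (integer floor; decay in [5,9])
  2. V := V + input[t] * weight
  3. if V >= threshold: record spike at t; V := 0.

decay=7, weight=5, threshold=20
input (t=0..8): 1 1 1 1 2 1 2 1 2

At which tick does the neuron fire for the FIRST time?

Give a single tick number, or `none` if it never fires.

t=0: input=1 -> V=5
t=1: input=1 -> V=8
t=2: input=1 -> V=10
t=3: input=1 -> V=12
t=4: input=2 -> V=18
t=5: input=1 -> V=17
t=6: input=2 -> V=0 FIRE
t=7: input=1 -> V=5
t=8: input=2 -> V=13

Answer: 6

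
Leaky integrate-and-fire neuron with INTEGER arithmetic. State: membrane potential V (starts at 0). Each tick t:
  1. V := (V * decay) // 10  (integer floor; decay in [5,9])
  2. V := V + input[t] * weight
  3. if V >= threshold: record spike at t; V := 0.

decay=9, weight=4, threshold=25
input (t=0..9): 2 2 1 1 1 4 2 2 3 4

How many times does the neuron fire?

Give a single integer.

Answer: 2

Derivation:
t=0: input=2 -> V=8
t=1: input=2 -> V=15
t=2: input=1 -> V=17
t=3: input=1 -> V=19
t=4: input=1 -> V=21
t=5: input=4 -> V=0 FIRE
t=6: input=2 -> V=8
t=7: input=2 -> V=15
t=8: input=3 -> V=0 FIRE
t=9: input=4 -> V=16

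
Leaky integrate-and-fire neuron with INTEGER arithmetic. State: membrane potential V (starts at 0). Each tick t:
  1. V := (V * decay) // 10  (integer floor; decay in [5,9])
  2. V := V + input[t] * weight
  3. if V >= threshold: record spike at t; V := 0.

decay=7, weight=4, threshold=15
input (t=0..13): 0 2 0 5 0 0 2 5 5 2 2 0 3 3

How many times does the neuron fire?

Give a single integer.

Answer: 4

Derivation:
t=0: input=0 -> V=0
t=1: input=2 -> V=8
t=2: input=0 -> V=5
t=3: input=5 -> V=0 FIRE
t=4: input=0 -> V=0
t=5: input=0 -> V=0
t=6: input=2 -> V=8
t=7: input=5 -> V=0 FIRE
t=8: input=5 -> V=0 FIRE
t=9: input=2 -> V=8
t=10: input=2 -> V=13
t=11: input=0 -> V=9
t=12: input=3 -> V=0 FIRE
t=13: input=3 -> V=12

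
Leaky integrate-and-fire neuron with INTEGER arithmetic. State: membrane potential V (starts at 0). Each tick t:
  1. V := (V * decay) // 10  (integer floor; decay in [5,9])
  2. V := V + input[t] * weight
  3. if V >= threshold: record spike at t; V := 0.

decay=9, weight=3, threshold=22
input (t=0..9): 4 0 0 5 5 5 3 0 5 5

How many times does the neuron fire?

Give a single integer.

Answer: 3

Derivation:
t=0: input=4 -> V=12
t=1: input=0 -> V=10
t=2: input=0 -> V=9
t=3: input=5 -> V=0 FIRE
t=4: input=5 -> V=15
t=5: input=5 -> V=0 FIRE
t=6: input=3 -> V=9
t=7: input=0 -> V=8
t=8: input=5 -> V=0 FIRE
t=9: input=5 -> V=15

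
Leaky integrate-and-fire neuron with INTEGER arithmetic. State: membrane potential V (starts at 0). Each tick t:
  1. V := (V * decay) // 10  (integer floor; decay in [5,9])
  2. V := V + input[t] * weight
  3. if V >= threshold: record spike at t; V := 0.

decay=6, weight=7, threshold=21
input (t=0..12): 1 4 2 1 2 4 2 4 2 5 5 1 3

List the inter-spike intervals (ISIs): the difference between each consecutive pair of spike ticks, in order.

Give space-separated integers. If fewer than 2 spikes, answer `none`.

Answer: 3 1 2 2 1 2

Derivation:
t=0: input=1 -> V=7
t=1: input=4 -> V=0 FIRE
t=2: input=2 -> V=14
t=3: input=1 -> V=15
t=4: input=2 -> V=0 FIRE
t=5: input=4 -> V=0 FIRE
t=6: input=2 -> V=14
t=7: input=4 -> V=0 FIRE
t=8: input=2 -> V=14
t=9: input=5 -> V=0 FIRE
t=10: input=5 -> V=0 FIRE
t=11: input=1 -> V=7
t=12: input=3 -> V=0 FIRE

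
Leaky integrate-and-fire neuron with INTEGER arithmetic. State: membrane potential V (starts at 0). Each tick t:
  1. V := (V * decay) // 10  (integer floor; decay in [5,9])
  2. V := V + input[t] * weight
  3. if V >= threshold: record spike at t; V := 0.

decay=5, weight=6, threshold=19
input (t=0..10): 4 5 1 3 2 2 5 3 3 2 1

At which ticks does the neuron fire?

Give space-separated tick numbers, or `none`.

t=0: input=4 -> V=0 FIRE
t=1: input=5 -> V=0 FIRE
t=2: input=1 -> V=6
t=3: input=3 -> V=0 FIRE
t=4: input=2 -> V=12
t=5: input=2 -> V=18
t=6: input=5 -> V=0 FIRE
t=7: input=3 -> V=18
t=8: input=3 -> V=0 FIRE
t=9: input=2 -> V=12
t=10: input=1 -> V=12

Answer: 0 1 3 6 8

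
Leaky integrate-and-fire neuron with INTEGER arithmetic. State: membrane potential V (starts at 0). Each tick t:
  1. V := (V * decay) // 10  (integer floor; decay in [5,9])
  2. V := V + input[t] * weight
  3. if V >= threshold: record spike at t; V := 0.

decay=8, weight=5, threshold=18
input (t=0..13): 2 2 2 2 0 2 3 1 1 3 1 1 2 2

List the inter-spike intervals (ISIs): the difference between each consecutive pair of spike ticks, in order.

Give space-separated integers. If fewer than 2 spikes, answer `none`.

Answer: 2 3 3 4

Derivation:
t=0: input=2 -> V=10
t=1: input=2 -> V=0 FIRE
t=2: input=2 -> V=10
t=3: input=2 -> V=0 FIRE
t=4: input=0 -> V=0
t=5: input=2 -> V=10
t=6: input=3 -> V=0 FIRE
t=7: input=1 -> V=5
t=8: input=1 -> V=9
t=9: input=3 -> V=0 FIRE
t=10: input=1 -> V=5
t=11: input=1 -> V=9
t=12: input=2 -> V=17
t=13: input=2 -> V=0 FIRE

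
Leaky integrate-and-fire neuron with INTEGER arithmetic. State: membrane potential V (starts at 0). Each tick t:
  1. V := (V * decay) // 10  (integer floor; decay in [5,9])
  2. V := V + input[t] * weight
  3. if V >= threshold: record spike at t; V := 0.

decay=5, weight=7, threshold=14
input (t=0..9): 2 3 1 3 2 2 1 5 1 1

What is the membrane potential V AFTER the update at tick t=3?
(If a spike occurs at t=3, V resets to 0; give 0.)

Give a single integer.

Answer: 0

Derivation:
t=0: input=2 -> V=0 FIRE
t=1: input=3 -> V=0 FIRE
t=2: input=1 -> V=7
t=3: input=3 -> V=0 FIRE
t=4: input=2 -> V=0 FIRE
t=5: input=2 -> V=0 FIRE
t=6: input=1 -> V=7
t=7: input=5 -> V=0 FIRE
t=8: input=1 -> V=7
t=9: input=1 -> V=10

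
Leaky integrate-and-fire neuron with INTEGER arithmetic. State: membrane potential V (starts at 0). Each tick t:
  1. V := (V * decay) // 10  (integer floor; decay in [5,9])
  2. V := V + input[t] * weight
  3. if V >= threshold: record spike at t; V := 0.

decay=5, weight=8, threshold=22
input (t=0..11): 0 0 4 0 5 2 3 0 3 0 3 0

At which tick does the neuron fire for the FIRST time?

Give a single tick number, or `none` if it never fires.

t=0: input=0 -> V=0
t=1: input=0 -> V=0
t=2: input=4 -> V=0 FIRE
t=3: input=0 -> V=0
t=4: input=5 -> V=0 FIRE
t=5: input=2 -> V=16
t=6: input=3 -> V=0 FIRE
t=7: input=0 -> V=0
t=8: input=3 -> V=0 FIRE
t=9: input=0 -> V=0
t=10: input=3 -> V=0 FIRE
t=11: input=0 -> V=0

Answer: 2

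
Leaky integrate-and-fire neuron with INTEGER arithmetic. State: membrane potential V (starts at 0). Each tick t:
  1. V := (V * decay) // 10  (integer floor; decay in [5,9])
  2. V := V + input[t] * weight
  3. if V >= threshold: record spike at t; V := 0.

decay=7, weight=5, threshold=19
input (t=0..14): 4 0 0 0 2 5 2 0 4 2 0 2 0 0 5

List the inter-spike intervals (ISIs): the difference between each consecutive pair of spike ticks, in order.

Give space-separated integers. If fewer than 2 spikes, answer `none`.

t=0: input=4 -> V=0 FIRE
t=1: input=0 -> V=0
t=2: input=0 -> V=0
t=3: input=0 -> V=0
t=4: input=2 -> V=10
t=5: input=5 -> V=0 FIRE
t=6: input=2 -> V=10
t=7: input=0 -> V=7
t=8: input=4 -> V=0 FIRE
t=9: input=2 -> V=10
t=10: input=0 -> V=7
t=11: input=2 -> V=14
t=12: input=0 -> V=9
t=13: input=0 -> V=6
t=14: input=5 -> V=0 FIRE

Answer: 5 3 6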